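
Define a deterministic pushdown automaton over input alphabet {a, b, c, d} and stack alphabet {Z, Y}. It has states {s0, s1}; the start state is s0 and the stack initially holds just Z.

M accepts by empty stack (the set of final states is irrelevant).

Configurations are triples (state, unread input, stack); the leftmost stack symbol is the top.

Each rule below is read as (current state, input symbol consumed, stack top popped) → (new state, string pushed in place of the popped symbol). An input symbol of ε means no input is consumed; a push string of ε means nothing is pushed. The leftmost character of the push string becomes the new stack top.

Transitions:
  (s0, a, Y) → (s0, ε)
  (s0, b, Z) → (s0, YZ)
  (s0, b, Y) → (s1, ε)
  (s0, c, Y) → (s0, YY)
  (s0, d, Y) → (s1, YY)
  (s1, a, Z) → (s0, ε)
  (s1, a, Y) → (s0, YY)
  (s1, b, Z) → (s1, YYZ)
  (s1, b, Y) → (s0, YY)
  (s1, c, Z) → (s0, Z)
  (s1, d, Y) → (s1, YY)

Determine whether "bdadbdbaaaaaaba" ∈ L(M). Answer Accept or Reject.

(s0, bdadbdbaaaaaaba, Z) ⊢ (s0, dadbdbaaaaaaba, YZ) ⊢ (s1, adbdbaaaaaaba, YYZ) ⊢ (s0, dbdbaaaaaaba, YYYZ) ⊢ (s1, bdbaaaaaaba, YYYYZ) ⊢ (s0, dbaaaaaaba, YYYYYZ) ⊢ (s1, baaaaaaba, YYYYYYZ) ⊢ (s0, aaaaaaba, YYYYYYYZ) ⊢ (s0, aaaaaba, YYYYYYZ) ⊢ (s0, aaaaba, YYYYYZ) ⊢ (s0, aaaba, YYYYZ) ⊢ (s0, aaba, YYYZ) ⊢ (s0, aba, YYZ) ⊢ (s0, ba, YZ) ⊢ (s1, a, Z) ⊢ (s0, ε, ε)
All input consumed and the stack is empty.

Accept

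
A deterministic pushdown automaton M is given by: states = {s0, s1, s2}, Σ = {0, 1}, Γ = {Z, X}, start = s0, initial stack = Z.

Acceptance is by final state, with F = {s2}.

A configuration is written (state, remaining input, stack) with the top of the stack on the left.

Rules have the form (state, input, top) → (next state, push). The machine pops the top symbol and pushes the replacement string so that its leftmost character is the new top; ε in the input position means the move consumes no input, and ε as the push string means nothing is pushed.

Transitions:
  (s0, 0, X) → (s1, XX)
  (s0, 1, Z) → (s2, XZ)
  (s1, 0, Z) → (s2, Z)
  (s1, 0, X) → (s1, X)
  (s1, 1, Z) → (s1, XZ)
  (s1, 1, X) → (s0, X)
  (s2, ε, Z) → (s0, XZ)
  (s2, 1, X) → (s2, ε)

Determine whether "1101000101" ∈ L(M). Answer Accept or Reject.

Reject

(s0, 1101000101, Z)
  read 1, top Z: go to s2, push XZ → (s2, 101000101, XZ)
  read 1, top X: go to s2, push ε → (s2, 01000101, Z)
  ε-move, top Z: go to s0, push XZ → (s0, 01000101, XZ)
  read 0, top X: go to s1, push XX → (s1, 1000101, XXZ)
  read 1, top X: go to s0, push X → (s0, 000101, XXZ)
  read 0, top X: go to s1, push XX → (s1, 00101, XXXZ)
  read 0, top X: go to s1, push X → (s1, 0101, XXXZ)
  read 0, top X: go to s1, push X → (s1, 101, XXXZ)
  read 1, top X: go to s0, push X → (s0, 01, XXXZ)
  read 0, top X: go to s1, push XX → (s1, 1, XXXXZ)
  read 1, top X: go to s0, push X → (s0, ε, XXXXZ)
All input consumed; state s0 ∉ F and no further ε-move applies.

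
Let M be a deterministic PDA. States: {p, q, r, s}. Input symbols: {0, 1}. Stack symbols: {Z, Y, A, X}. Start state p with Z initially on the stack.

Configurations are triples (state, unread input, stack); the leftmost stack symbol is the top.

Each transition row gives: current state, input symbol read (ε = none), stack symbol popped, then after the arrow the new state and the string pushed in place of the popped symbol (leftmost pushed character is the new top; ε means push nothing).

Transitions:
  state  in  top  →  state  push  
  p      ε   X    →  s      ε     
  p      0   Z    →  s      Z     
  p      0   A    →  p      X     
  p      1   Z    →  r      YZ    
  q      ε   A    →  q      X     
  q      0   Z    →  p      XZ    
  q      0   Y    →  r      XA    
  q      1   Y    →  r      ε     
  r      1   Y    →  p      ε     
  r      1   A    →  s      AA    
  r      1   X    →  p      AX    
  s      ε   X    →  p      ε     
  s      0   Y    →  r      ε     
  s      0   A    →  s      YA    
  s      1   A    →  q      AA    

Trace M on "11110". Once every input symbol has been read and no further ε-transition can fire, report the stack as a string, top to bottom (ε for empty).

(p, 11110, Z) ⊢ (r, 1110, YZ) ⊢ (p, 110, Z) ⊢ (r, 10, YZ) ⊢ (p, 0, Z) ⊢ (s, ε, Z)
All input consumed in state s with stack Z.

Z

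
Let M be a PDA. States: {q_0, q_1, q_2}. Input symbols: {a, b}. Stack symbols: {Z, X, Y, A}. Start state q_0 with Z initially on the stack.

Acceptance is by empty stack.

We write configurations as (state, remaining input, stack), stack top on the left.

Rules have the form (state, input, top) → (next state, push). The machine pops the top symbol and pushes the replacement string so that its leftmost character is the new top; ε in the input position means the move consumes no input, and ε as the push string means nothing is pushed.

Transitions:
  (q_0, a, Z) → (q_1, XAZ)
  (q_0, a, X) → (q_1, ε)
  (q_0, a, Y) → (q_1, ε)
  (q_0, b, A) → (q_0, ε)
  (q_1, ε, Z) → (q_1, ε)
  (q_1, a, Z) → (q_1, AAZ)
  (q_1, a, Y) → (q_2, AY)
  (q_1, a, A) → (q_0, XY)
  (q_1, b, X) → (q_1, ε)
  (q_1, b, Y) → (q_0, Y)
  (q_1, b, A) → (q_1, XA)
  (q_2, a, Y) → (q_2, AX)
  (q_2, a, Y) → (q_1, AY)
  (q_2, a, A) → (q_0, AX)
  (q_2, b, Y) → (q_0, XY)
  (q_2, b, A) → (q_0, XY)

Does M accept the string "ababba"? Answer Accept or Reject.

Reject

No computation consumes all input and empties the stack.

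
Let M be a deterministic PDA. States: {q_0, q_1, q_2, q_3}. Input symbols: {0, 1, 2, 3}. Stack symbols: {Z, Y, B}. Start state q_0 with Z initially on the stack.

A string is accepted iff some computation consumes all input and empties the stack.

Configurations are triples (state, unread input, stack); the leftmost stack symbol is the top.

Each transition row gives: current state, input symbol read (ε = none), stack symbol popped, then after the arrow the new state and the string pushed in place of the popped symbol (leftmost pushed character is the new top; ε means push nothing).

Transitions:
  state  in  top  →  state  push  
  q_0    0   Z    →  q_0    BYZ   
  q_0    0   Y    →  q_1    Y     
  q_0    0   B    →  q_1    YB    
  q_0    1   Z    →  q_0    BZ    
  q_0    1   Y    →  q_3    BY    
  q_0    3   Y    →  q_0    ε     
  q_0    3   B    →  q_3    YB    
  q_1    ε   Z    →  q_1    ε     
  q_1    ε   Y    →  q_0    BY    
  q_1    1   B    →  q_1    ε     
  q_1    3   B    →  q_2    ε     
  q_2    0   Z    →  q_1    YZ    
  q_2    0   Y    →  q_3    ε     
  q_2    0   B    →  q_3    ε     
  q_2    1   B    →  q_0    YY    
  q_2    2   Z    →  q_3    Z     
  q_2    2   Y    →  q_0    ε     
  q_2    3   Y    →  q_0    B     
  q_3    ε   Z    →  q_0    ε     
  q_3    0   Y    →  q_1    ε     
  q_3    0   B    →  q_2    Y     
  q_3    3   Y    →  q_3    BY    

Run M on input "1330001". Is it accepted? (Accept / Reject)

Accept

(q_0, 1330001, Z)
  read 1, top Z: go to q_0, push BZ → (q_0, 330001, BZ)
  read 3, top B: go to q_3, push YB → (q_3, 30001, YBZ)
  read 3, top Y: go to q_3, push BY → (q_3, 0001, BYBZ)
  read 0, top B: go to q_2, push Y → (q_2, 001, YYBZ)
  read 0, top Y: go to q_3, push ε → (q_3, 01, YBZ)
  read 0, top Y: go to q_1, push ε → (q_1, 1, BZ)
  read 1, top B: go to q_1, push ε → (q_1, ε, Z)
  ε-move, top Z: go to q_1, push ε → (q_1, ε, ε)
All input consumed and the stack is empty.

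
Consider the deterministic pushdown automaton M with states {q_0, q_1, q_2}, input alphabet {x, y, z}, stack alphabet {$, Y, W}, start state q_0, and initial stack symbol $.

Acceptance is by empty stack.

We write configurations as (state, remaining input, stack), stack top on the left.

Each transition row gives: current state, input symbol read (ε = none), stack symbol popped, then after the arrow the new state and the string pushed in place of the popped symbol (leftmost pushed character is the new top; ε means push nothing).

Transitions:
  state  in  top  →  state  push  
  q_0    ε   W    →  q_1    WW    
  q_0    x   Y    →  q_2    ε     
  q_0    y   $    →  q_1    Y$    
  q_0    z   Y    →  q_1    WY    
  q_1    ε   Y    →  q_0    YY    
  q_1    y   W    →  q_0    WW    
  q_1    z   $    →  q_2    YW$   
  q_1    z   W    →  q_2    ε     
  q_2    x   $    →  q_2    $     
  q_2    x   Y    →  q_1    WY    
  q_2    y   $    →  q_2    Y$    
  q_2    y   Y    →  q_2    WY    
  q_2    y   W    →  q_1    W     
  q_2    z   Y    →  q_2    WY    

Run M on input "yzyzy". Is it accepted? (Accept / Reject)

(q_0, yzyzy, $)
  read y, top $: go to q_1, push Y$ → (q_1, zyzy, Y$)
  ε-move, top Y: go to q_0, push YY → (q_0, zyzy, YY$)
  read z, top Y: go to q_1, push WY → (q_1, yzy, WYY$)
  read y, top W: go to q_0, push WW → (q_0, zy, WWYY$)
  ε-move, top W: go to q_1, push WW → (q_1, zy, WWWYY$)
  read z, top W: go to q_2, push ε → (q_2, y, WWYY$)
  read y, top W: go to q_1, push W → (q_1, ε, WWYY$)
All input consumed; stack is WWYY$, not empty, and no further ε-move applies.

Reject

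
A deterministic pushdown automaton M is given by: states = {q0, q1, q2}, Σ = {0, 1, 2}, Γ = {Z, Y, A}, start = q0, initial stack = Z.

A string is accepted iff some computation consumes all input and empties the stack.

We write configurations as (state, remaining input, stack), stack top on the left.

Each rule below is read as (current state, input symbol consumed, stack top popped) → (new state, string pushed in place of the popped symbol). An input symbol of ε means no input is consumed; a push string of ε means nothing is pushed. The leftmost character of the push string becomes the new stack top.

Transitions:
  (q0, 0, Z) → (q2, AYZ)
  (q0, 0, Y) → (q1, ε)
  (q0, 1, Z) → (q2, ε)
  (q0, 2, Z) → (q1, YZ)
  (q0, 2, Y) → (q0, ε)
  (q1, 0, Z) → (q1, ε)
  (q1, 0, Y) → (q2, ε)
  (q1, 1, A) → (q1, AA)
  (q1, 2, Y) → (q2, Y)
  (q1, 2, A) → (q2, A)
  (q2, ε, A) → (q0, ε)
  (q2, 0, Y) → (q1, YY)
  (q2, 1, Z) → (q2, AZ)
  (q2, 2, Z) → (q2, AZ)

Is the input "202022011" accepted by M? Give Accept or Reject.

(q0, 202022011, Z)
  read 2, top Z: go to q1, push YZ → (q1, 02022011, YZ)
  read 0, top Y: go to q2, push ε → (q2, 2022011, Z)
  read 2, top Z: go to q2, push AZ → (q2, 022011, AZ)
  ε-move, top A: go to q0, push ε → (q0, 022011, Z)
  read 0, top Z: go to q2, push AYZ → (q2, 22011, AYZ)
  ε-move, top A: go to q0, push ε → (q0, 22011, YZ)
  read 2, top Y: go to q0, push ε → (q0, 2011, Z)
  read 2, top Z: go to q1, push YZ → (q1, 011, YZ)
  read 0, top Y: go to q2, push ε → (q2, 11, Z)
  read 1, top Z: go to q2, push AZ → (q2, 1, AZ)
  ε-move, top A: go to q0, push ε → (q0, 1, Z)
  read 1, top Z: go to q2, push ε → (q2, ε, ε)
All input consumed and the stack is empty.

Accept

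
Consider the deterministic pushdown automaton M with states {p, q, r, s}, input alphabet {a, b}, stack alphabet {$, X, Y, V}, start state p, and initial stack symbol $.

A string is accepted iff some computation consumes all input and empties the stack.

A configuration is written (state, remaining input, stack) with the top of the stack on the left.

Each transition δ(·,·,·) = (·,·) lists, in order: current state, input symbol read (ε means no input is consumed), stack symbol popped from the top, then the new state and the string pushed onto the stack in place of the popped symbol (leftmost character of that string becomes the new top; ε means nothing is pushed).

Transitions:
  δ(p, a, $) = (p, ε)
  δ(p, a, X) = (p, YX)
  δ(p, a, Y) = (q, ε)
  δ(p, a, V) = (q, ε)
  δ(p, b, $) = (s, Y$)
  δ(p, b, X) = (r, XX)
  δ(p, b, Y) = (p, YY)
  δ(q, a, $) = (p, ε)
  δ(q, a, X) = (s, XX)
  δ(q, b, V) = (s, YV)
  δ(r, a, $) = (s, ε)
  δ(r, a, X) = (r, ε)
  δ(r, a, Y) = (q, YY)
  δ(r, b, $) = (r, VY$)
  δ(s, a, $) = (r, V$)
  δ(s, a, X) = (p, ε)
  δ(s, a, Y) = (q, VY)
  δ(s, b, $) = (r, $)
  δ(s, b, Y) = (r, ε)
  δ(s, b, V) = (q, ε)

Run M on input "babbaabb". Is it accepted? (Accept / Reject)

Reject

(p, babbaabb, $) ⊢ (s, abbaabb, Y$) ⊢ (q, bbaabb, VY$) ⊢ (s, baabb, YVY$) ⊢ (r, aabb, VY$)
No transition applies at (r, aabb, VY$); input not fully consumed.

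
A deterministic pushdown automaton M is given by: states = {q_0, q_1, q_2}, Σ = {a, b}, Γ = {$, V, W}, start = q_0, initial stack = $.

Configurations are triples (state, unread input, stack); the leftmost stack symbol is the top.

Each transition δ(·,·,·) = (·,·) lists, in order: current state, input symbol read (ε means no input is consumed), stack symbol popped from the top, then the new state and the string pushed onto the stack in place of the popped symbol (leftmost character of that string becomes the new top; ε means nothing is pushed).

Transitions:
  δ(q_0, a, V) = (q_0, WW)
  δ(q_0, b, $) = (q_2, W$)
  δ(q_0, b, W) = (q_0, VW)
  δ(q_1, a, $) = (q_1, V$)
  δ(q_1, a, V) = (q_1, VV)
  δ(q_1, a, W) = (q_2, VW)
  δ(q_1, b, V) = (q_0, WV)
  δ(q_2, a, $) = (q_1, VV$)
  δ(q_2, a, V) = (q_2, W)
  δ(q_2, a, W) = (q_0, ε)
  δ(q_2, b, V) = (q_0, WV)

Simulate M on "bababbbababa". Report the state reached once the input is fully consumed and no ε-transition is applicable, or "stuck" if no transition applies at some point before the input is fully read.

(q_0, bababbbababa, $)
  read b, top $: go to q_2, push W$ → (q_2, ababbbababa, W$)
  read a, top W: go to q_0, push ε → (q_0, babbbababa, $)
  read b, top $: go to q_2, push W$ → (q_2, abbbababa, W$)
  read a, top W: go to q_0, push ε → (q_0, bbbababa, $)
  read b, top $: go to q_2, push W$ → (q_2, bbababa, W$)
No transition for (q_2, b, top W); M blocks with input bbababa remaining.

stuck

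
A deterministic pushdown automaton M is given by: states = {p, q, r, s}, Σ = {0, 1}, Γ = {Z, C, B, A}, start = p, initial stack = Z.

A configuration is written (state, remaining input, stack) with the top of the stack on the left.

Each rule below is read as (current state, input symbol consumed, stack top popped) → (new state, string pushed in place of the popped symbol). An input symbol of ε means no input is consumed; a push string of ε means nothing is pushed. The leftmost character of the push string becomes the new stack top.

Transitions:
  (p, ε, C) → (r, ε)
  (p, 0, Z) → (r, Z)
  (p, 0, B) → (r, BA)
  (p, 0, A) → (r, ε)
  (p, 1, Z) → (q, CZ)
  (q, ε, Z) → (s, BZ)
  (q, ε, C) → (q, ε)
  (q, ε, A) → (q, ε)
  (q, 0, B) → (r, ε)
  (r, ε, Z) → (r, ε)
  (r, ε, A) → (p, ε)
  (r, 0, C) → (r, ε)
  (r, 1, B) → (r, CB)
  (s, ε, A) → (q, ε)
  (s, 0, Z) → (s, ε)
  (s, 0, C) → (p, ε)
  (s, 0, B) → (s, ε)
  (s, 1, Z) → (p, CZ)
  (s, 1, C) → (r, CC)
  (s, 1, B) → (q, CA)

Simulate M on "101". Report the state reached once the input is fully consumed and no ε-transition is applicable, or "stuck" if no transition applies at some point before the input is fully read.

(p, 101, Z)
  read 1, top Z: go to q, push CZ → (q, 01, CZ)
  ε-move, top C: go to q, push ε → (q, 01, Z)
  ε-move, top Z: go to s, push BZ → (s, 01, BZ)
  read 0, top B: go to s, push ε → (s, 1, Z)
  read 1, top Z: go to p, push CZ → (p, ε, CZ)
  ε-move, top C: go to r, push ε → (r, ε, Z)
  ε-move, top Z: go to r, push ε → (r, ε, ε)
All input consumed; M is in state r.

r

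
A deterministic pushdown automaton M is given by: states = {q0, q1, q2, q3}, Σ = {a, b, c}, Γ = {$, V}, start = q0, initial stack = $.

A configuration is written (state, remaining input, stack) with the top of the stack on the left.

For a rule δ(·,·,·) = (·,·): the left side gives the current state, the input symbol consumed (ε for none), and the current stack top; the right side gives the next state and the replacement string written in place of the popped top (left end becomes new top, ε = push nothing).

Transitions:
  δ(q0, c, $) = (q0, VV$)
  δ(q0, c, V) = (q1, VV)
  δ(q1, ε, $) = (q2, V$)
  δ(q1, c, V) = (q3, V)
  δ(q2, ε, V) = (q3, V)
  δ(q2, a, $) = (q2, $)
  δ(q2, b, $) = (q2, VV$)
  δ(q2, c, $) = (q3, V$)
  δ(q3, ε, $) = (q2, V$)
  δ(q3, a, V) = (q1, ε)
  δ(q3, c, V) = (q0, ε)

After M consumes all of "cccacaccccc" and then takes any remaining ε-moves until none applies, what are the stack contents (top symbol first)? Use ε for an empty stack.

VVV$

(q0, cccacaccccc, $)
  read c, top $: go to q0, push VV$ → (q0, ccacaccccc, VV$)
  read c, top V: go to q1, push VV → (q1, cacaccccc, VVV$)
  read c, top V: go to q3, push V → (q3, acaccccc, VVV$)
  read a, top V: go to q1, push ε → (q1, caccccc, VV$)
  read c, top V: go to q3, push V → (q3, accccc, VV$)
  read a, top V: go to q1, push ε → (q1, ccccc, V$)
  read c, top V: go to q3, push V → (q3, cccc, V$)
  read c, top V: go to q0, push ε → (q0, ccc, $)
  read c, top $: go to q0, push VV$ → (q0, cc, VV$)
  read c, top V: go to q1, push VV → (q1, c, VVV$)
  read c, top V: go to q3, push V → (q3, ε, VVV$)
All input consumed in state q3 with stack VVV$.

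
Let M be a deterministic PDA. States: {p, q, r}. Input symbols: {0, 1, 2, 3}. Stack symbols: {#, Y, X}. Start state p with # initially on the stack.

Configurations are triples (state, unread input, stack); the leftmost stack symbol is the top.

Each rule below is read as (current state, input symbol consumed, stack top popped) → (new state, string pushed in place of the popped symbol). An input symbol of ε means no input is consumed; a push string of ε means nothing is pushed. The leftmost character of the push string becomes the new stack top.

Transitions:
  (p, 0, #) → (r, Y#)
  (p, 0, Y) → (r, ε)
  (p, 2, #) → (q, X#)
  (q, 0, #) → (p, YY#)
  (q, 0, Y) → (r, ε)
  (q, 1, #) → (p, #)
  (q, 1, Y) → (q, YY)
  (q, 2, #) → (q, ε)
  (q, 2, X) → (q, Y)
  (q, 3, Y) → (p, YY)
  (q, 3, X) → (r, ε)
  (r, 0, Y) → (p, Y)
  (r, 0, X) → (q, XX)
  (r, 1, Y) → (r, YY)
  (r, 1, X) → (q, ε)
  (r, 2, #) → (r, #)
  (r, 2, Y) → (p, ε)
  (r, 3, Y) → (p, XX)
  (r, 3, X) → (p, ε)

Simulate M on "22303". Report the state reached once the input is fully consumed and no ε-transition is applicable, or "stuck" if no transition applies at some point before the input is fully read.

(p, 22303, #)
  read 2, top #: go to q, push X# → (q, 2303, X#)
  read 2, top X: go to q, push Y → (q, 303, Y#)
  read 3, top Y: go to p, push YY → (p, 03, YY#)
  read 0, top Y: go to r, push ε → (r, 3, Y#)
  read 3, top Y: go to p, push XX → (p, ε, XX#)
All input consumed; M is in state p.

p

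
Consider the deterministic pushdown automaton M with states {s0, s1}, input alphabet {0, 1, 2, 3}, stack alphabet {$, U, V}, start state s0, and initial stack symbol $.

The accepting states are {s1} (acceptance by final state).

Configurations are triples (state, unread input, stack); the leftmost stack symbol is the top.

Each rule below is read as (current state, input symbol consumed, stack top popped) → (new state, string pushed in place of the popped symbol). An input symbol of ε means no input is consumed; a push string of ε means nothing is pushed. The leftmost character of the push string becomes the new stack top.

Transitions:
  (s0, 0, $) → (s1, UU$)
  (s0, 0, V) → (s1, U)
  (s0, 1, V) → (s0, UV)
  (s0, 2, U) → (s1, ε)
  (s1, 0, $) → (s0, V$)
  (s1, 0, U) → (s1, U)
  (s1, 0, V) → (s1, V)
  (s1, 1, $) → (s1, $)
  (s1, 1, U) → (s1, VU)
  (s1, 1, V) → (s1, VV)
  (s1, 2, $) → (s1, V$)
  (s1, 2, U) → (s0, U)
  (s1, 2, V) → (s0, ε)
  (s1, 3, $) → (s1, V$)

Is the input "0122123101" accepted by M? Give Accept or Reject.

(s0, 0122123101, $) ⊢ (s1, 122123101, UU$) ⊢ (s1, 22123101, VUU$) ⊢ (s0, 2123101, UU$) ⊢ (s1, 123101, U$) ⊢ (s1, 23101, VU$) ⊢ (s0, 3101, U$)
No transition applies at (s0, 3101, U$); input not fully consumed.

Reject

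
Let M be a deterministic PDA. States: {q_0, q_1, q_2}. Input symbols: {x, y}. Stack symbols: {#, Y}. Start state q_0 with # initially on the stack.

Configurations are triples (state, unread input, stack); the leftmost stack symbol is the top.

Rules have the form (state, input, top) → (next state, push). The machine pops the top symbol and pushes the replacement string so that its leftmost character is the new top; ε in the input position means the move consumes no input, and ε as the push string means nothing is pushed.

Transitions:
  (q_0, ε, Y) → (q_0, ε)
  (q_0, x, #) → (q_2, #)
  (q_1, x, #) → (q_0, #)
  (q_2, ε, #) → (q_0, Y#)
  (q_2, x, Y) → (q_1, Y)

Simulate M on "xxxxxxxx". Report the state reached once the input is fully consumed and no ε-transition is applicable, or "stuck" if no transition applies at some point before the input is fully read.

(q_0, xxxxxxxx, #)
  read x, top #: go to q_2, push # → (q_2, xxxxxxx, #)
  ε-move, top #: go to q_0, push Y# → (q_0, xxxxxxx, Y#)
  ε-move, top Y: go to q_0, push ε → (q_0, xxxxxxx, #)
  read x, top #: go to q_2, push # → (q_2, xxxxxx, #)
  ε-move, top #: go to q_0, push Y# → (q_0, xxxxxx, Y#)
  ε-move, top Y: go to q_0, push ε → (q_0, xxxxxx, #)
  read x, top #: go to q_2, push # → (q_2, xxxxx, #)
  ε-move, top #: go to q_0, push Y# → (q_0, xxxxx, Y#)
  ε-move, top Y: go to q_0, push ε → (q_0, xxxxx, #)
  read x, top #: go to q_2, push # → (q_2, xxxx, #)
  ε-move, top #: go to q_0, push Y# → (q_0, xxxx, Y#)
  ε-move, top Y: go to q_0, push ε → (q_0, xxxx, #)
  read x, top #: go to q_2, push # → (q_2, xxx, #)
  ε-move, top #: go to q_0, push Y# → (q_0, xxx, Y#)
  ε-move, top Y: go to q_0, push ε → (q_0, xxx, #)
  read x, top #: go to q_2, push # → (q_2, xx, #)
  ε-move, top #: go to q_0, push Y# → (q_0, xx, Y#)
  ε-move, top Y: go to q_0, push ε → (q_0, xx, #)
  read x, top #: go to q_2, push # → (q_2, x, #)
  ε-move, top #: go to q_0, push Y# → (q_0, x, Y#)
  ε-move, top Y: go to q_0, push ε → (q_0, x, #)
  read x, top #: go to q_2, push # → (q_2, ε, #)
  ε-move, top #: go to q_0, push Y# → (q_0, ε, Y#)
  ε-move, top Y: go to q_0, push ε → (q_0, ε, #)
All input consumed; M is in state q_0.

q_0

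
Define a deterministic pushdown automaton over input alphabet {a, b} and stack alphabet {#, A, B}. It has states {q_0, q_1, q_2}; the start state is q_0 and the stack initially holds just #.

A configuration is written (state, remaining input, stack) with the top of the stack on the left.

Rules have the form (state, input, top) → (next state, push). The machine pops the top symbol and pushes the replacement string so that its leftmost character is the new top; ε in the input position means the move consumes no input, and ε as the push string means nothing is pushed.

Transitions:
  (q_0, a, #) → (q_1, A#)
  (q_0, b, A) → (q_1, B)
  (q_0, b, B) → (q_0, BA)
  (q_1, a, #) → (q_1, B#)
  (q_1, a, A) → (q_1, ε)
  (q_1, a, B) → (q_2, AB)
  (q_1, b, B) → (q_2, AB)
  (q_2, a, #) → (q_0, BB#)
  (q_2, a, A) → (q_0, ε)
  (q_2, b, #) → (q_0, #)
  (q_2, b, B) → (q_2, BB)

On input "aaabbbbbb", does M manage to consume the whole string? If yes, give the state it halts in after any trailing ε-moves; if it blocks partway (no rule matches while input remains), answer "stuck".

stuck

(q_0, aaabbbbbb, #) ⊢ (q_1, aabbbbbb, A#) ⊢ (q_1, abbbbbb, #) ⊢ (q_1, bbbbbb, B#) ⊢ (q_2, bbbbb, AB#)
No transition for (q_2, b, top A); M blocks with input bbbbb remaining.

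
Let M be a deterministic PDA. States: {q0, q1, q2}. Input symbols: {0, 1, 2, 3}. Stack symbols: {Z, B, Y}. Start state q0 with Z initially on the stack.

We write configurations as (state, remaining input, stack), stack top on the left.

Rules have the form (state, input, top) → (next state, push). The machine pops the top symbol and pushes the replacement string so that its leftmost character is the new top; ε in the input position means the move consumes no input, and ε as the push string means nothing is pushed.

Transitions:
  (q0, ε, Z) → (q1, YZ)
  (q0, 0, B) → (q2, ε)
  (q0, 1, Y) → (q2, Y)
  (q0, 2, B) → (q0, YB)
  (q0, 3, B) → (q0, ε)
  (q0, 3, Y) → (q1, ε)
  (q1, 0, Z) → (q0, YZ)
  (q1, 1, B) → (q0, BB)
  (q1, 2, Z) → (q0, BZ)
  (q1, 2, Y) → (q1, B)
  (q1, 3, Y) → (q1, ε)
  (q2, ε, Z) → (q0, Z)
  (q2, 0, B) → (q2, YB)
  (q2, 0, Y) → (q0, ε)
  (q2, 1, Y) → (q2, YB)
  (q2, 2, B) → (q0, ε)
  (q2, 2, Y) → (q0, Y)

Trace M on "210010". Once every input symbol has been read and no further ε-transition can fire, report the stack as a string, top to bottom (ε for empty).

BBZ

(q0, 210010, Z)
  ε-move, top Z: go to q1, push YZ → (q1, 210010, YZ)
  read 2, top Y: go to q1, push B → (q1, 10010, BZ)
  read 1, top B: go to q0, push BB → (q0, 0010, BBZ)
  read 0, top B: go to q2, push ε → (q2, 010, BZ)
  read 0, top B: go to q2, push YB → (q2, 10, YBZ)
  read 1, top Y: go to q2, push YB → (q2, 0, YBBZ)
  read 0, top Y: go to q0, push ε → (q0, ε, BBZ)
All input consumed in state q0 with stack BBZ.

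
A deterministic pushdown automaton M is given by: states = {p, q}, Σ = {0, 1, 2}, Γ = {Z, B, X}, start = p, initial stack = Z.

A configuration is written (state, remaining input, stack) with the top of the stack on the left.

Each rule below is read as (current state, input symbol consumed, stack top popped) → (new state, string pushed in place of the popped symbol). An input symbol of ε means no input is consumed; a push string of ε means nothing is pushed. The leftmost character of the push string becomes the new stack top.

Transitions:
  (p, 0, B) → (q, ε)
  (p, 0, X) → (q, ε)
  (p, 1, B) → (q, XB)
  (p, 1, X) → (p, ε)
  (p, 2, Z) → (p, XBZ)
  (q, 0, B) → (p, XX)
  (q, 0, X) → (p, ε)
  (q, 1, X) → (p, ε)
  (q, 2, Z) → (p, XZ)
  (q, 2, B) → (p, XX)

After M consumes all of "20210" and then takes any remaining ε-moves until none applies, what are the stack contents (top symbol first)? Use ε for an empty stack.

Z

(p, 20210, Z)
  read 2, top Z: go to p, push XBZ → (p, 0210, XBZ)
  read 0, top X: go to q, push ε → (q, 210, BZ)
  read 2, top B: go to p, push XX → (p, 10, XXZ)
  read 1, top X: go to p, push ε → (p, 0, XZ)
  read 0, top X: go to q, push ε → (q, ε, Z)
All input consumed in state q with stack Z.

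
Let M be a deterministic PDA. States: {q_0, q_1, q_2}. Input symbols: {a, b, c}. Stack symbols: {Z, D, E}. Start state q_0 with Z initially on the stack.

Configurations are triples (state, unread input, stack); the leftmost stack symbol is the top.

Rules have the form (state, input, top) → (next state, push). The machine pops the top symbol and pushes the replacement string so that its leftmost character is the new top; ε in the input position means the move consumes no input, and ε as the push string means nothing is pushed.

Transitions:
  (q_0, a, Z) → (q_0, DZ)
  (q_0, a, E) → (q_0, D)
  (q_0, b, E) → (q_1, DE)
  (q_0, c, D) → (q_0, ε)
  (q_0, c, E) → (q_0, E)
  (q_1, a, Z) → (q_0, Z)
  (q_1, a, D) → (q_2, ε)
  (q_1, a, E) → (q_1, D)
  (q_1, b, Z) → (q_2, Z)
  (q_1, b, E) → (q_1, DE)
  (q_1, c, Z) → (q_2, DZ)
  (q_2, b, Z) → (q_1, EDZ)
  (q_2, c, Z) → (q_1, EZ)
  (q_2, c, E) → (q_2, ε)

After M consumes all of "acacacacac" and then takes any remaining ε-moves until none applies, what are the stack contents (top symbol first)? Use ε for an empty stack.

(q_0, acacacacac, Z)
  read a, top Z: go to q_0, push DZ → (q_0, cacacacac, DZ)
  read c, top D: go to q_0, push ε → (q_0, acacacac, Z)
  read a, top Z: go to q_0, push DZ → (q_0, cacacac, DZ)
  read c, top D: go to q_0, push ε → (q_0, acacac, Z)
  read a, top Z: go to q_0, push DZ → (q_0, cacac, DZ)
  read c, top D: go to q_0, push ε → (q_0, acac, Z)
  read a, top Z: go to q_0, push DZ → (q_0, cac, DZ)
  read c, top D: go to q_0, push ε → (q_0, ac, Z)
  read a, top Z: go to q_0, push DZ → (q_0, c, DZ)
  read c, top D: go to q_0, push ε → (q_0, ε, Z)
All input consumed in state q_0 with stack Z.

Z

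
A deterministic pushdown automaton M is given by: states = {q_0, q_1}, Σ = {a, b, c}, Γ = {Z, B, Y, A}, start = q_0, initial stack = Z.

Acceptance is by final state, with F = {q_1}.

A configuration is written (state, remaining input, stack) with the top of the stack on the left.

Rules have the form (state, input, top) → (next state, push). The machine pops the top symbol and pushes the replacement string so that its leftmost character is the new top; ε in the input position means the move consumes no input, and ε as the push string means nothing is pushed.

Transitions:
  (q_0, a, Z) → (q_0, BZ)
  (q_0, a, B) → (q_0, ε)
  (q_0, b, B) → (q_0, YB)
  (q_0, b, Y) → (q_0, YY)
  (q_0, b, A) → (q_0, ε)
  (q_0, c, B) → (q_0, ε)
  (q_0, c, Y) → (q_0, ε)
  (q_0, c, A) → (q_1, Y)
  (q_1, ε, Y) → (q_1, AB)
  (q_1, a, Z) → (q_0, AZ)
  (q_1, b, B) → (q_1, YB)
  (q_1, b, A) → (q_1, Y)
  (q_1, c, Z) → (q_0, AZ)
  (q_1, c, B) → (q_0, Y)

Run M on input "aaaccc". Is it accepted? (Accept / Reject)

Reject

(q_0, aaaccc, Z)
  read a, top Z: go to q_0, push BZ → (q_0, aaccc, BZ)
  read a, top B: go to q_0, push ε → (q_0, accc, Z)
  read a, top Z: go to q_0, push BZ → (q_0, ccc, BZ)
  read c, top B: go to q_0, push ε → (q_0, cc, Z)
No transition applies at (q_0, cc, Z); input not fully consumed.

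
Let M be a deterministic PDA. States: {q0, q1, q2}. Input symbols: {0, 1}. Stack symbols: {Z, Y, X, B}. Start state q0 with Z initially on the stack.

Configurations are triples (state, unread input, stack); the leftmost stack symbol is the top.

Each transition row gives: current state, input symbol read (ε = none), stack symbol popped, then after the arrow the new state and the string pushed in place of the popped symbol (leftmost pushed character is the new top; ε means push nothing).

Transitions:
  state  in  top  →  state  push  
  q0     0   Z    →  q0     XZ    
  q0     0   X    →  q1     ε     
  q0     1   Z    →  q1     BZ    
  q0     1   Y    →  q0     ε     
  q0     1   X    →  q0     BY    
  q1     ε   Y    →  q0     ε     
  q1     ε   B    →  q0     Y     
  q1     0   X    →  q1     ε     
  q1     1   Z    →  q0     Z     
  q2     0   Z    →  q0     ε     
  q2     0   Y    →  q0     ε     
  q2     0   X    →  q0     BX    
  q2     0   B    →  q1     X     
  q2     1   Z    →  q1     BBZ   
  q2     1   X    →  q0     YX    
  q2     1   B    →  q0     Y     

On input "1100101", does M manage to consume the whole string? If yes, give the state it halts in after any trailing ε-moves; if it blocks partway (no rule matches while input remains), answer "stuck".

(q0, 1100101, Z) ⊢ (q1, 100101, BZ) ⊢ (q0, 100101, YZ) ⊢ (q0, 00101, Z) ⊢ (q0, 0101, XZ) ⊢ (q1, 101, Z) ⊢ (q0, 01, Z) ⊢ (q0, 1, XZ) ⊢ (q0, ε, BYZ)
All input consumed; M is in state q0.

q0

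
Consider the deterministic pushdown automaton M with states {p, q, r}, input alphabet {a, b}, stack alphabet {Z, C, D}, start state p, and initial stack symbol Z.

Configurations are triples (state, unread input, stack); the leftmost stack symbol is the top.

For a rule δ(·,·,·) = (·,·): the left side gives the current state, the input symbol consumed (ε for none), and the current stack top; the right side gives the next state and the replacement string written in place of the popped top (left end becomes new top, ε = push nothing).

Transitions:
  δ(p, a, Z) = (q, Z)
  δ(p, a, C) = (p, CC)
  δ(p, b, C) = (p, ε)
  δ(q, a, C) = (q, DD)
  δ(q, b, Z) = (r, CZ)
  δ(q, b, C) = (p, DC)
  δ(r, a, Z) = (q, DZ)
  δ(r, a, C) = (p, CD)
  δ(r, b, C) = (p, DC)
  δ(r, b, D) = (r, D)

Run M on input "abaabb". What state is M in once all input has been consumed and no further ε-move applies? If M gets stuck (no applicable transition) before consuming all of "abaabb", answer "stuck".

p

(p, abaabb, Z)
  read a, top Z: go to q, push Z → (q, baabb, Z)
  read b, top Z: go to r, push CZ → (r, aabb, CZ)
  read a, top C: go to p, push CD → (p, abb, CDZ)
  read a, top C: go to p, push CC → (p, bb, CCDZ)
  read b, top C: go to p, push ε → (p, b, CDZ)
  read b, top C: go to p, push ε → (p, ε, DZ)
All input consumed; M is in state p.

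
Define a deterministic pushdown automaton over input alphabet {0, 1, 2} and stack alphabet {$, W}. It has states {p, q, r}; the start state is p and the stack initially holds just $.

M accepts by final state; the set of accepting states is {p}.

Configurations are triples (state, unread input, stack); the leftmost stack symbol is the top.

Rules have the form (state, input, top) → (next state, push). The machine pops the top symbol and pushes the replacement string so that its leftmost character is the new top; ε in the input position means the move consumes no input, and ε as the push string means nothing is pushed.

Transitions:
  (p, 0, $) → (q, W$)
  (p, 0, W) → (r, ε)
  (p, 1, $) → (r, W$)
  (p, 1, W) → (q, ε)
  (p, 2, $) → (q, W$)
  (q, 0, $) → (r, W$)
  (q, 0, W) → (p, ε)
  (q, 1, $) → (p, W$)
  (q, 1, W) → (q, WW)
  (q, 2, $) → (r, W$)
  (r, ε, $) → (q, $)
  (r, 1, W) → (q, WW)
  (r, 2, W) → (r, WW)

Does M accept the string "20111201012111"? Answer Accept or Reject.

(p, 20111201012111, $)
  read 2, top $: go to q, push W$ → (q, 0111201012111, W$)
  read 0, top W: go to p, push ε → (p, 111201012111, $)
  read 1, top $: go to r, push W$ → (r, 11201012111, W$)
  read 1, top W: go to q, push WW → (q, 1201012111, WW$)
  read 1, top W: go to q, push WW → (q, 201012111, WWW$)
No transition applies at (q, 201012111, WWW$); input not fully consumed.

Reject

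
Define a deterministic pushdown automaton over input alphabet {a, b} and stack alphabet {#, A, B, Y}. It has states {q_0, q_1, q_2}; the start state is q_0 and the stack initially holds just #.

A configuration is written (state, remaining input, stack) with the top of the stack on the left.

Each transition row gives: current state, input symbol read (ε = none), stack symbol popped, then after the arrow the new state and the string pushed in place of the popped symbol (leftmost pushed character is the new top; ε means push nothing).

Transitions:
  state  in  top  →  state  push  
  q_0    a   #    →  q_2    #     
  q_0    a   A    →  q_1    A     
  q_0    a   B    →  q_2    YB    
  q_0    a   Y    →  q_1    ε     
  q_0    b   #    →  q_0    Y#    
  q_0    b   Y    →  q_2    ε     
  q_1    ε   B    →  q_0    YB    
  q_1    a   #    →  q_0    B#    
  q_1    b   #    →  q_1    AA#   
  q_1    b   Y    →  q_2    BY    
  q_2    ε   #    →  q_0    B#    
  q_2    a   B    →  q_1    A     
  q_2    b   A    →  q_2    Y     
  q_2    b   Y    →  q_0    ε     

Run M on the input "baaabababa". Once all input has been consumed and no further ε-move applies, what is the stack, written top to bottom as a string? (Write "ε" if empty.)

(q_0, baaabababa, #)
  read b, top #: go to q_0, push Y# → (q_0, aaabababa, Y#)
  read a, top Y: go to q_1, push ε → (q_1, aabababa, #)
  read a, top #: go to q_0, push B# → (q_0, abababa, B#)
  read a, top B: go to q_2, push YB → (q_2, bababa, YB#)
  read b, top Y: go to q_0, push ε → (q_0, ababa, B#)
  read a, top B: go to q_2, push YB → (q_2, baba, YB#)
  read b, top Y: go to q_0, push ε → (q_0, aba, B#)
  read a, top B: go to q_2, push YB → (q_2, ba, YB#)
  read b, top Y: go to q_0, push ε → (q_0, a, B#)
  read a, top B: go to q_2, push YB → (q_2, ε, YB#)
All input consumed in state q_2 with stack YB#.

YB#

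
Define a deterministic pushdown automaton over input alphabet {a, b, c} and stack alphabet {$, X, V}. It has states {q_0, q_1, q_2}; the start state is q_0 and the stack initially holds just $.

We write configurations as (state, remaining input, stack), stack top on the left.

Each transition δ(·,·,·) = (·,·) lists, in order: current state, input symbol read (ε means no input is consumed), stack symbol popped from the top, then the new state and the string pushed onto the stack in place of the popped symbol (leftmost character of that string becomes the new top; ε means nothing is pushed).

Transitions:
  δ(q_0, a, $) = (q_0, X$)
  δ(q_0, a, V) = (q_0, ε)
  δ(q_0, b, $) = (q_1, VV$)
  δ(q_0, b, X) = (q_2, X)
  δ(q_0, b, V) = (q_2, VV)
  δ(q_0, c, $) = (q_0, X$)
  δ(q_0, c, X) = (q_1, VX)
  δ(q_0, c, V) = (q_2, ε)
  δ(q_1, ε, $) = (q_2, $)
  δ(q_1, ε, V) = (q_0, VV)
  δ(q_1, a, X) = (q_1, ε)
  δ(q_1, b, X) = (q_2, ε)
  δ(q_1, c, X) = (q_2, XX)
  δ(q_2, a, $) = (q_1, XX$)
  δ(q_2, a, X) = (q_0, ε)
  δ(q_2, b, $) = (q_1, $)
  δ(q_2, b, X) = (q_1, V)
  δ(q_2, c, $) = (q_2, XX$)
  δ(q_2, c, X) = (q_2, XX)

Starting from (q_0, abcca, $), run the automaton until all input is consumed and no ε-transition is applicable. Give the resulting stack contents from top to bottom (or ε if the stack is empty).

XX$

(q_0, abcca, $) ⊢ (q_0, bcca, X$) ⊢ (q_2, cca, X$) ⊢ (q_2, ca, XX$) ⊢ (q_2, a, XXX$) ⊢ (q_0, ε, XX$)
All input consumed in state q_0 with stack XX$.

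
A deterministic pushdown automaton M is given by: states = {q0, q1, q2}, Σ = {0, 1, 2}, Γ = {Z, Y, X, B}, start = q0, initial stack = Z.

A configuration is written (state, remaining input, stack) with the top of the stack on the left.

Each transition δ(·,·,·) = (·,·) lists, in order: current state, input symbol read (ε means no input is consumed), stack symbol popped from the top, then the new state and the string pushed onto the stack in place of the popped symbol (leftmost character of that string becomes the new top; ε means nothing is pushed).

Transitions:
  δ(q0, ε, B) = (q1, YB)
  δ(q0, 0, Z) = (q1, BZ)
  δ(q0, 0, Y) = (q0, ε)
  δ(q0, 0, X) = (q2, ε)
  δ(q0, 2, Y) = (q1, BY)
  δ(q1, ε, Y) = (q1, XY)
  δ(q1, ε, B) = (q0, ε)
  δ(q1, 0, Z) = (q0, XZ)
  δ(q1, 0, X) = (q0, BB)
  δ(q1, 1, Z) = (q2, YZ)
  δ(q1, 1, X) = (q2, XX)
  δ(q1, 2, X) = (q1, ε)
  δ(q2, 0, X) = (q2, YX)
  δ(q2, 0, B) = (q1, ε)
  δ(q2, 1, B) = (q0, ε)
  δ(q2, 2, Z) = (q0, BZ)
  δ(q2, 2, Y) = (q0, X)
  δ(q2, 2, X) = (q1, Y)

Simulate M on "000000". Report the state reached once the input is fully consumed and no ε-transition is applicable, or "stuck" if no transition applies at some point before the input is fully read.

q0

(q0, 000000, Z) ⊢ (q1, 00000, BZ) ⊢ (q0, 00000, Z) ⊢ (q1, 0000, BZ) ⊢ (q0, 0000, Z) ⊢ (q1, 000, BZ) ⊢ (q0, 000, Z) ⊢ (q1, 00, BZ) ⊢ (q0, 00, Z) ⊢ (q1, 0, BZ) ⊢ (q0, 0, Z) ⊢ (q1, ε, BZ) ⊢ (q0, ε, Z)
All input consumed; M is in state q0.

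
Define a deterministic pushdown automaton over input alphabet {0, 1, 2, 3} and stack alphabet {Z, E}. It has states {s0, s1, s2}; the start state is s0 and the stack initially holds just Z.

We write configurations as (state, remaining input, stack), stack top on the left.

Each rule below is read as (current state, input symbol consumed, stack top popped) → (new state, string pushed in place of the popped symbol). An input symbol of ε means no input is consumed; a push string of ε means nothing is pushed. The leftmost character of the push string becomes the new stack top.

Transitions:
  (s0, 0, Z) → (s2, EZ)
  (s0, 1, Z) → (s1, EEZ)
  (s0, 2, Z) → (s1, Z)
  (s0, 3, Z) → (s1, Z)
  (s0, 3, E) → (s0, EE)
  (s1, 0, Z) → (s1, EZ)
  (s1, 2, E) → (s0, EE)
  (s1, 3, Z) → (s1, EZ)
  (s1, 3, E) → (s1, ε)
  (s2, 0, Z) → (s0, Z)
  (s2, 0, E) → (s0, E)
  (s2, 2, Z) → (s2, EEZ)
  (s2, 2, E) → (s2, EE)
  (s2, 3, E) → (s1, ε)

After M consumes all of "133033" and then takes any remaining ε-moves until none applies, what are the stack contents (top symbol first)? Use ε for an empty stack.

(s0, 133033, Z) ⊢ (s1, 33033, EEZ) ⊢ (s1, 3033, EZ) ⊢ (s1, 033, Z) ⊢ (s1, 33, EZ) ⊢ (s1, 3, Z) ⊢ (s1, ε, EZ)
All input consumed in state s1 with stack EZ.

EZ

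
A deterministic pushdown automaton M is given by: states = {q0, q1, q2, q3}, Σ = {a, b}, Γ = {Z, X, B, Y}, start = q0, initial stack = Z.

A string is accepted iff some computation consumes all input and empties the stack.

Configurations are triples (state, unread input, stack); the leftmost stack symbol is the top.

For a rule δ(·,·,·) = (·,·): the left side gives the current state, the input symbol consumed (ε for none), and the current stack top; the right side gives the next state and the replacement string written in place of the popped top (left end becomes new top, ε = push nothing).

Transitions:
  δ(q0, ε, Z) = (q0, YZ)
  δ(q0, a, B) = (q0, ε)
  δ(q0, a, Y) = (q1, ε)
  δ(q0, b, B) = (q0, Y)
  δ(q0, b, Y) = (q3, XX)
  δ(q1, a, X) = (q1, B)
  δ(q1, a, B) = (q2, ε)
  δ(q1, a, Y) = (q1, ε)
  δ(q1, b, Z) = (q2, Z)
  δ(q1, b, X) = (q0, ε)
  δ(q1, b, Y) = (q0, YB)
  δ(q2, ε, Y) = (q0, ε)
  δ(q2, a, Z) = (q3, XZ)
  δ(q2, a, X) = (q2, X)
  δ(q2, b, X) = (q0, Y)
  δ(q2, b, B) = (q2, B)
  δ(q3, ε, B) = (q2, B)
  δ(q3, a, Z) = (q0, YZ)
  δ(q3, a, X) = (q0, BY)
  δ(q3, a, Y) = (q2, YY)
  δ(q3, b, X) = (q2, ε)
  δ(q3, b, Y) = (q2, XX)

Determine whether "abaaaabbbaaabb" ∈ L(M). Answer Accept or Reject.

(q0, abaaaabbbaaabb, Z)
  ε-move, top Z: go to q0, push YZ → (q0, abaaaabbbaaabb, YZ)
  read a, top Y: go to q1, push ε → (q1, baaaabbbaaabb, Z)
  read b, top Z: go to q2, push Z → (q2, aaaabbbaaabb, Z)
  read a, top Z: go to q3, push XZ → (q3, aaabbbaaabb, XZ)
  read a, top X: go to q0, push BY → (q0, aabbbaaabb, BYZ)
  read a, top B: go to q0, push ε → (q0, abbbaaabb, YZ)
  read a, top Y: go to q1, push ε → (q1, bbbaaabb, Z)
  read b, top Z: go to q2, push Z → (q2, bbaaabb, Z)
No transition applies at (q2, bbaaabb, Z); input not fully consumed.

Reject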